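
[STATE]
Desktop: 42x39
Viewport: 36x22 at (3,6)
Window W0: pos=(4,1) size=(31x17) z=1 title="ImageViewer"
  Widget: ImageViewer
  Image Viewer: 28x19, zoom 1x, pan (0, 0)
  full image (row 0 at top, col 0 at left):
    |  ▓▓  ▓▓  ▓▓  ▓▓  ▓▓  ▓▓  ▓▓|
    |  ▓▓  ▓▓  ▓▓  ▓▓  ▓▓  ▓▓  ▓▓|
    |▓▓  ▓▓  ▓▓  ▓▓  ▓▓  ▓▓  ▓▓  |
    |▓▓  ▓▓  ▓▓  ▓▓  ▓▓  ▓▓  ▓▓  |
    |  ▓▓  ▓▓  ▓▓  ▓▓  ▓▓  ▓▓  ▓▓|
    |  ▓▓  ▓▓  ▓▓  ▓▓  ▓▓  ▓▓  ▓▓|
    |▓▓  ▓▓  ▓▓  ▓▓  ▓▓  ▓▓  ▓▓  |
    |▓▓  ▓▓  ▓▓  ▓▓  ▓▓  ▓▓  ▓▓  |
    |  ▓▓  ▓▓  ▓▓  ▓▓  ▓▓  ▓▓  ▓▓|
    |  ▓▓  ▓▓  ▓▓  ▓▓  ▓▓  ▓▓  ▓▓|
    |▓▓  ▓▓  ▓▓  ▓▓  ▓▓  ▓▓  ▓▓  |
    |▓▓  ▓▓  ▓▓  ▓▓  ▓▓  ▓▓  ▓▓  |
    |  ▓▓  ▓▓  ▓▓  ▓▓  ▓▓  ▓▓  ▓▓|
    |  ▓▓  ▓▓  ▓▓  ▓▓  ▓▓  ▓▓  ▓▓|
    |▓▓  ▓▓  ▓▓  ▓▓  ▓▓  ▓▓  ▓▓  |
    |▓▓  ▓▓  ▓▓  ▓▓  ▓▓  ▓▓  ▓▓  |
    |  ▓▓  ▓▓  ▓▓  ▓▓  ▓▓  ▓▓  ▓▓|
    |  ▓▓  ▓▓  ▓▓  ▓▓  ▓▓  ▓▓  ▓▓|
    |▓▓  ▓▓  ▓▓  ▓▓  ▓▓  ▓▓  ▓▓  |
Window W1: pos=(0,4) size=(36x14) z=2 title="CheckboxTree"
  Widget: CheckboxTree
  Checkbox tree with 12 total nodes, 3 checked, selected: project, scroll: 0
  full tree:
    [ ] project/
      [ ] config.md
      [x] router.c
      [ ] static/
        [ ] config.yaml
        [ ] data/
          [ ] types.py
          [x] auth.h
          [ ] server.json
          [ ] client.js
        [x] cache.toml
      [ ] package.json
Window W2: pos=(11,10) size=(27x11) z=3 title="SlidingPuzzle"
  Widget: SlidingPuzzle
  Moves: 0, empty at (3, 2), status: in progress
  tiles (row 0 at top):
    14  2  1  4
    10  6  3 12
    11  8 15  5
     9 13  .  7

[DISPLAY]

────────────────────────────────┨   
-] project/                     ┃   
 [ ] config.md                  ┃   
 [x] router.c                   ┃   
 [-] sta┏━━━━━━━━━━━━━━━━━━━━━━━━━┓ 
   [ ] c┃ SlidingPuzzle           ┃ 
   [-] d┠─────────────────────────┨ 
     [ ]┃┌────┬────┬────┬────┐    ┃ 
     [x]┃│ 14 │  2 │  1 │  4 │    ┃ 
     [ ]┃├────┼────┼────┼────┤    ┃ 
     [ ]┃│ 10 │  6 │  3 │ 12 │    ┃ 
━━━━━━━━┃├────┼────┼────┼────┤    ┃ 
        ┃│ 11 │  8 │ 15 │  5 │    ┃ 
        ┃├────┼────┼────┼────┤    ┃ 
        ┗━━━━━━━━━━━━━━━━━━━━━━━━━┛ 
                                    
                                    
                                    
                                    
                                    
                                    
                                    


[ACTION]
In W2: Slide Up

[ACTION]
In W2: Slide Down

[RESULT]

────────────────────────────────┨   
-] project/                     ┃   
 [ ] config.md                  ┃   
 [x] router.c                   ┃   
 [-] sta┏━━━━━━━━━━━━━━━━━━━━━━━━━┓ 
   [ ] c┃ SlidingPuzzle           ┃ 
   [-] d┠─────────────────────────┨ 
     [ ]┃┌────┬────┬────┬────┐    ┃ 
     [x]┃│ 14 │  2 │  1 │  4 │    ┃ 
     [ ]┃├────┼────┼────┼────┤    ┃ 
     [ ]┃│ 10 │  6 │  3 │ 12 │    ┃ 
━━━━━━━━┃├────┼────┼────┼────┤    ┃ 
        ┃│ 11 │  8 │    │  5 │    ┃ 
        ┃├────┼────┼────┼────┤    ┃ 
        ┗━━━━━━━━━━━━━━━━━━━━━━━━━┛ 
                                    
                                    
                                    
                                    
                                    
                                    
                                    


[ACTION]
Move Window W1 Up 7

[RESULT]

 [-] static/                    ┃   
   [ ] config.yaml              ┃   
   [-] data/                    ┃   
     [ ] types.py               ┃   
     [x]┏━━━━━━━━━━━━━━━━━━━━━━━━━┓ 
     [ ]┃ SlidingPuzzle           ┃ 
     [ ]┠─────────────────────────┨ 
━━━━━━━━┃┌────┬────┬────┬────┐    ┃ 
 ┃▓▓  ▓▓┃│ 14 │  2 │  1 │  4 │    ┃ 
 ┃▓▓  ▓▓┃├────┼────┼────┼────┤    ┃ 
 ┃  ▓▓  ┃│ 10 │  6 │  3 │ 12 │    ┃ 
 ┗━━━━━━┃├────┼────┼────┼────┤    ┃ 
        ┃│ 11 │  8 │    │  5 │    ┃ 
        ┃├────┼────┼────┼────┤    ┃ 
        ┗━━━━━━━━━━━━━━━━━━━━━━━━━┛ 
                                    
                                    
                                    
                                    
                                    
                                    
                                    


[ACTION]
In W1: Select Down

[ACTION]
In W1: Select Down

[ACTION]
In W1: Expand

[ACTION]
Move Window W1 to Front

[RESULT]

 [-] static/                    ┃   
   [ ] config.yaml              ┃   
   [-] data/                    ┃   
     [ ] types.py               ┃   
     [x] auth.h                 ┃━┓ 
     [ ] server.json            ┃ ┃ 
     [ ] client.js              ┃─┨ 
━━━━━━━━━━━━━━━━━━━━━━━━━━━━━━━━┛ ┃ 
 ┃▓▓  ▓▓┃│ 14 │  2 │  1 │  4 │    ┃ 
 ┃▓▓  ▓▓┃├────┼────┼────┼────┤    ┃ 
 ┃  ▓▓  ┃│ 10 │  6 │  3 │ 12 │    ┃ 
 ┗━━━━━━┃├────┼────┼────┼────┤    ┃ 
        ┃│ 11 │  8 │    │  5 │    ┃ 
        ┃├────┼────┼────┼────┤    ┃ 
        ┗━━━━━━━━━━━━━━━━━━━━━━━━━┛ 
                                    
                                    
                                    
                                    
                                    
                                    
                                    


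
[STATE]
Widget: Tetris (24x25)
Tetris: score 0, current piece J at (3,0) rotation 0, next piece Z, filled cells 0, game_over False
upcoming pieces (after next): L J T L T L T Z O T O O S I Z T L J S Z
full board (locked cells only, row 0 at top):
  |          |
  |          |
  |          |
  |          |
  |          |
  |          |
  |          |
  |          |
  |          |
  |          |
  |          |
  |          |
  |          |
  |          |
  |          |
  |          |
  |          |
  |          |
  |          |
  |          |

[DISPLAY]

   █      │Next:        
   ███    │▓▓           
          │ ▓▓          
          │             
          │             
          │             
          │Score:       
          │0            
          │             
          │             
          │             
          │             
          │             
          │             
          │             
          │             
          │             
          │             
          │             
          │             
          │             
          │             
          │             
          │             
          │             


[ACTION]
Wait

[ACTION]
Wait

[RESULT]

          │Next:        
          │▓▓           
   █      │ ▓▓          
   ███    │             
          │             
          │             
          │Score:       
          │0            
          │             
          │             
          │             
          │             
          │             
          │             
          │             
          │             
          │             
          │             
          │             
          │             
          │             
          │             
          │             
          │             
          │             


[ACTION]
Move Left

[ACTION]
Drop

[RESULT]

          │Next:        
          │▓▓           
          │ ▓▓          
  █       │             
  ███     │             
          │             
          │Score:       
          │0            
          │             
          │             
          │             
          │             
          │             
          │             
          │             
          │             
          │             
          │             
          │             
          │             
          │             
          │             
          │             
          │             
          │             


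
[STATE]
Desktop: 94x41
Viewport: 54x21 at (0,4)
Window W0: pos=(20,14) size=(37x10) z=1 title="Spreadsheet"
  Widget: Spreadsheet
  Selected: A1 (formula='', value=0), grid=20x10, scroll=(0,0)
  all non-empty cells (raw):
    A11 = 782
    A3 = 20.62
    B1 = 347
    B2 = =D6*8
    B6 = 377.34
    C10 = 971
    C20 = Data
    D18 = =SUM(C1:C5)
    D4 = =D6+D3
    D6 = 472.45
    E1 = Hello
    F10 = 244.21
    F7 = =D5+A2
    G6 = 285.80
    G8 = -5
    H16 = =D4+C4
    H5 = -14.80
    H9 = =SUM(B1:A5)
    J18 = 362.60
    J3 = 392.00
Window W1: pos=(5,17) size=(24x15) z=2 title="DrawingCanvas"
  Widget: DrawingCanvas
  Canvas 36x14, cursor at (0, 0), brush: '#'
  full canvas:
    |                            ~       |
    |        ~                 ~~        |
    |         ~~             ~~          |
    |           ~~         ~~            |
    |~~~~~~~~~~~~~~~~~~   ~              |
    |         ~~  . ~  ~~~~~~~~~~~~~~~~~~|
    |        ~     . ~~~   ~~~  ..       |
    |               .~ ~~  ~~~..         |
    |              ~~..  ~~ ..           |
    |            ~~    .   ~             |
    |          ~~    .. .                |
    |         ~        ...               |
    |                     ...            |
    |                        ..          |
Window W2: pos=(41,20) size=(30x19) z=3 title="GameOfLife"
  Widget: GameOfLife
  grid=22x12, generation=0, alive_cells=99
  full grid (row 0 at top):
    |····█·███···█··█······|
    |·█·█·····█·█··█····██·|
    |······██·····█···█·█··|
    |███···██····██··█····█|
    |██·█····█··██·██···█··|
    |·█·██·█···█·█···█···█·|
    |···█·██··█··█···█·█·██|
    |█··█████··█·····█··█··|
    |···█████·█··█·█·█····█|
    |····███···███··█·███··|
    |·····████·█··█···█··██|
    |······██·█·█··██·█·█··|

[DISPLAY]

                                                      
                                                      
                                                      
                                                      
                                                      
                                                      
                                                      
                                                      
                                                      
                                                      
                    ┏━━━━━━━━━━━━━━━━━━━━━━━━━━━━━━━━━
                    ┃ Spreadsheet                     
                    ┠─────────────────────────────────
     ┏━━━━━━━━━━━━━━━━━━━━━━┓                         
     ┃ DrawingCanvas        ┃       B       C       D 
     ┠──────────────────────┨-------------------------
     ┃+                     ┃ [0]     347┏━━━━━━━━━━━━
     ┃        ~             ┃   0 3779.60┃ GameOfLife 
     ┃         ~~           ┃0.62       0┠────────────
     ┃           ~~         ┃━━━━━━━━━━━━┃Gen: 0      
     ┃~~~~~~~~~~~~~~~~~~   ~┃            ┃····█·███···


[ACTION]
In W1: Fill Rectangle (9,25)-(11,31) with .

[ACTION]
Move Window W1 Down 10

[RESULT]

                                                      
                                                      
                                                      
                                                      
                                                      
                                                      
                                                      
                                                      
                                                      
                                                      
                    ┏━━━━━━━━━━━━━━━━━━━━━━━━━━━━━━━━━
                    ┃ Spreadsheet                     
                    ┠─────────────────────────────────
                    ┃A1:                              
                    ┃       A       B       C       D 
                    ┃---------------------------------
                    ┃  1      [0]     347┏━━━━━━━━━━━━
                    ┃  2        0 3779.60┃ GameOfLife 
                    ┃  3    20.62       0┠────────────
                    ┗━━━━━━━━━━━━━━━━━━━━┃Gen: 0      
                                         ┃····█·███···


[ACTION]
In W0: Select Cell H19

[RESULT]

                                                      
                                                      
                                                      
                                                      
                                                      
                                                      
                                                      
                                                      
                                                      
                                                      
                    ┏━━━━━━━━━━━━━━━━━━━━━━━━━━━━━━━━━
                    ┃ Spreadsheet                     
                    ┠─────────────────────────────────
                    ┃H19:                             
                    ┃       A       B       C       D 
                    ┃---------------------------------
                    ┃  1        0     347┏━━━━━━━━━━━━
                    ┃  2        0 3779.60┃ GameOfLife 
                    ┃  3    20.62       0┠────────────
                    ┗━━━━━━━━━━━━━━━━━━━━┃Gen: 0      
                                         ┃····█·███···


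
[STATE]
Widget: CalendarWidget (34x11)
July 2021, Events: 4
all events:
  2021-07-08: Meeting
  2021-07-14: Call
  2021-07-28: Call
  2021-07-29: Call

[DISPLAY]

            July 2021             
Mo Tu We Th Fr Sa Su              
          1  2  3  4              
 5  6  7  8*  9 10 11             
12 13 14* 15 16 17 18             
19 20 21 22 23 24 25              
26 27 28* 29* 30 31               
                                  
                                  
                                  
                                  


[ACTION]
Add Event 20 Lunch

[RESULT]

            July 2021             
Mo Tu We Th Fr Sa Su              
          1  2  3  4              
 5  6  7  8*  9 10 11             
12 13 14* 15 16 17 18             
19 20* 21 22 23 24 25             
26 27 28* 29* 30 31               
                                  
                                  
                                  
                                  


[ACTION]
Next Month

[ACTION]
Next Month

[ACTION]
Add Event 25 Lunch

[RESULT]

          September 2021          
Mo Tu We Th Fr Sa Su              
       1  2  3  4  5              
 6  7  8  9 10 11 12              
13 14 15 16 17 18 19              
20 21 22 23 24 25* 26             
27 28 29 30                       
                                  
                                  
                                  
                                  


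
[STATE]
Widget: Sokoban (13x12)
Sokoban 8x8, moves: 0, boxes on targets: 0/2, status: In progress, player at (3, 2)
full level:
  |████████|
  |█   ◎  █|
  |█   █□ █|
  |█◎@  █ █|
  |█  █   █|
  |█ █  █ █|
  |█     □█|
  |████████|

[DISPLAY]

████████     
█   ◎  █     
█   █□ █     
█◎@  █ █     
█  █   █     
█ █  █ █     
█     □█     
████████     
Moves: 0  0/2
             
             
             


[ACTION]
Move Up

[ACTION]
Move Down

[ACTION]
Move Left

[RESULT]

████████     
█   ◎  █     
█   █□ █     
█+   █ █     
█  █   █     
█ █  █ █     
█     □█     
████████     
Moves: 3  0/2
             
             
             


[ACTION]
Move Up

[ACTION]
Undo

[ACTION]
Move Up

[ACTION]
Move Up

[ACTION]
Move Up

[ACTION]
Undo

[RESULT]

████████     
█   ◎  █     
█@  █□ █     
█◎   █ █     
█  █   █     
█ █  █ █     
█     □█     
████████     
Moves: 4  0/2
             
             
             


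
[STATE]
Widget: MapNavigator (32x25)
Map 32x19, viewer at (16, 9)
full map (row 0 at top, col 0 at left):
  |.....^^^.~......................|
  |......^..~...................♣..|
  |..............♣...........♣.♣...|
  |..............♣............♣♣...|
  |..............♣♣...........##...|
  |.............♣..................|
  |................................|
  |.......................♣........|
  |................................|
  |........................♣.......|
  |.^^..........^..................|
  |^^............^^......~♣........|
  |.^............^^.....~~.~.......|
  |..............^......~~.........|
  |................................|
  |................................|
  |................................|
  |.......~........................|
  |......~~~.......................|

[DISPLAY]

                                
                                
                                
.....^^^.~......................
......^..~...................♣..
..............♣...........♣.♣...
..............♣............♣♣...
..............♣♣...........##...
.............♣..................
................................
.......................♣........
................................
................@.......♣.......
.^^..........^..................
^^............^^......~♣........
.^............^^.....~~.~.......
..............^......~~.........
................................
................................
................................
.......~........................
......~~~.......................
                                
                                
                                


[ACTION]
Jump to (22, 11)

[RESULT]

                                
^^.~......................      
^..~...................♣..      
........♣...........♣.♣...      
........♣............♣♣...      
........♣♣...........##...      
.......♣..................      
..........................      
.................♣........      
..........................      
..................♣.......      
.......^..................      
........^^......@♣........      
........^^.....~~.~.......      
........^......~~.........      
..........................      
..........................      
..........................      
.~........................      
~~~.......................      
                                
                                
                                
                                
                                


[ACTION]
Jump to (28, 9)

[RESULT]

                                
                                
                                
....................            
.................♣..            
..♣...........♣.♣...            
..♣............♣♣...            
..♣♣...........##...            
.♣..................            
....................            
...........♣........            
....................            
............♣...@...            
.^..................            
..^^......~♣........            
..^^.....~~.~.......            
..^......~~.........            
....................            
....................            
....................            
....................            
....................            
                                
                                
                                


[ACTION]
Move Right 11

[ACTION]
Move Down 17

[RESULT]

.................               
........♣........               
.................               
.........♣.......               
.................               
^......~♣........               
^.....~~.~.......               
......~~.........               
.................               
.................               
.................               
.................               
................@               
                                
                                
                                
                                
                                
                                
                                
                                
                                
                                
                                
                                


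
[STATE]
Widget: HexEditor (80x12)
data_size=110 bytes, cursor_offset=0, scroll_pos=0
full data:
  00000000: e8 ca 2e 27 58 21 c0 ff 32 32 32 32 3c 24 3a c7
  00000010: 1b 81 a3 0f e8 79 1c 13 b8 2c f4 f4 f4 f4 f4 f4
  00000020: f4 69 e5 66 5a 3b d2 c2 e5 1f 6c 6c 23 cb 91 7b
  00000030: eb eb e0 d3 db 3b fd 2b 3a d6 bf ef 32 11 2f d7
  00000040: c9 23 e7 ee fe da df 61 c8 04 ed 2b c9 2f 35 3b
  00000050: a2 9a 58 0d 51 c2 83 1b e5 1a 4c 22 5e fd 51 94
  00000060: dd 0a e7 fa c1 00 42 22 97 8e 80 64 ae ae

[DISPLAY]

00000000  E8 ca 2e 27 58 21 c0 ff  32 32 32 32 3c 24 3a c7  |...'X!..2222<$:.|  
00000010  1b 81 a3 0f e8 79 1c 13  b8 2c f4 f4 f4 f4 f4 f4  |.....y...,......|  
00000020  f4 69 e5 66 5a 3b d2 c2  e5 1f 6c 6c 23 cb 91 7b  |.i.fZ;....ll#..{|  
00000030  eb eb e0 d3 db 3b fd 2b  3a d6 bf ef 32 11 2f d7  |.....;.+:...2./.|  
00000040  c9 23 e7 ee fe da df 61  c8 04 ed 2b c9 2f 35 3b  |.#.....a...+./5;|  
00000050  a2 9a 58 0d 51 c2 83 1b  e5 1a 4c 22 5e fd 51 94  |..X.Q.....L"^.Q.|  
00000060  dd 0a e7 fa c1 00 42 22  97 8e 80 64 ae ae        |......B"...d..  |  
                                                                                
                                                                                
                                                                                
                                                                                
                                                                                


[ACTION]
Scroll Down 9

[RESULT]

00000060  dd 0a e7 fa c1 00 42 22  97 8e 80 64 ae ae        |......B"...d..  |  
                                                                                
                                                                                
                                                                                
                                                                                
                                                                                
                                                                                
                                                                                
                                                                                
                                                                                
                                                                                
                                                                                


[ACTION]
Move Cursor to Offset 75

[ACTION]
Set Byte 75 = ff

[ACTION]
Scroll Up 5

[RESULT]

00000010  1b 81 a3 0f e8 79 1c 13  b8 2c f4 f4 f4 f4 f4 f4  |.....y...,......|  
00000020  f4 69 e5 66 5a 3b d2 c2  e5 1f 6c 6c 23 cb 91 7b  |.i.fZ;....ll#..{|  
00000030  eb eb e0 d3 db 3b fd 2b  3a d6 bf ef 32 11 2f d7  |.....;.+:...2./.|  
00000040  c9 23 e7 ee fe da df 61  c8 04 ed FF c9 2f 35 3b  |.#.....a...../5;|  
00000050  a2 9a 58 0d 51 c2 83 1b  e5 1a 4c 22 5e fd 51 94  |..X.Q.....L"^.Q.|  
00000060  dd 0a e7 fa c1 00 42 22  97 8e 80 64 ae ae        |......B"...d..  |  
                                                                                
                                                                                
                                                                                
                                                                                
                                                                                
                                                                                


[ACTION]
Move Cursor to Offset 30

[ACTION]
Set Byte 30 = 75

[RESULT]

00000010  1b 81 a3 0f e8 79 1c 13  b8 2c f4 f4 f4 f4 75 f4  |.....y...,....u.|  
00000020  f4 69 e5 66 5a 3b d2 c2  e5 1f 6c 6c 23 cb 91 7b  |.i.fZ;....ll#..{|  
00000030  eb eb e0 d3 db 3b fd 2b  3a d6 bf ef 32 11 2f d7  |.....;.+:...2./.|  
00000040  c9 23 e7 ee fe da df 61  c8 04 ed ff c9 2f 35 3b  |.#.....a...../5;|  
00000050  a2 9a 58 0d 51 c2 83 1b  e5 1a 4c 22 5e fd 51 94  |..X.Q.....L"^.Q.|  
00000060  dd 0a e7 fa c1 00 42 22  97 8e 80 64 ae ae        |......B"...d..  |  
                                                                                
                                                                                
                                                                                
                                                                                
                                                                                
                                                                                


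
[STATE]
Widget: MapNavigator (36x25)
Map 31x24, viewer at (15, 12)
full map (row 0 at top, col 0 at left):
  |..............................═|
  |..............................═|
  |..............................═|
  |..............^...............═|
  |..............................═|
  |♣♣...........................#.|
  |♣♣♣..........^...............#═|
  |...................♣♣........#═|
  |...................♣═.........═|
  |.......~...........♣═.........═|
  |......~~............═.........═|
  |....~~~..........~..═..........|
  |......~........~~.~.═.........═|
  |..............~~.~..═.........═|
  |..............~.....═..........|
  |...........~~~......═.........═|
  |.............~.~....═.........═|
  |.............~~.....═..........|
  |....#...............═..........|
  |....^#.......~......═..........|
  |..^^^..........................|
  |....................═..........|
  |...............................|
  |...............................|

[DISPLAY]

   ..............................═  
   ..............................═  
   ..............................═  
   ..............^...............═  
   ..............................═  
   ♣♣...........................#.  
   ♣♣♣..........^...............#═  
   ...................♣♣........#═  
   ...................♣═.........═  
   .......~...........♣═.........═  
   ......~~............═.........═  
   ....~~~..........~..═..........  
   ......~........@~.~.═.........═  
   ..............~~.~..═.........═  
   ..............~.....═..........  
   ...........~~~......═.........═  
   .............~.~....═.........═  
   .............~~.....═..........  
   ....#...............═..........  
   ....^#.......~......═..........  
   ..^^^..........................  
   ....................═..........  
   ...............................  
   ...............................  
                                    


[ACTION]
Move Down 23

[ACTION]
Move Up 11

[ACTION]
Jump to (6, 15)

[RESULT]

            ..............^.........
            ........................
            ♣♣......................
            ♣♣♣..........^..........
            ...................♣♣...
            ...................♣═...
            .......~...........♣═...
            ......~~............═...
            ....~~~..........~..═...
            ......~........~~.~.═...
            ..............~~.~..═...
            ..............~.....═...
            ......@....~~~......═...
            .............~.~....═...
            .............~~.....═...
            ....#...............═...
            ....^#.......~......═...
            ..^^^...................
            ....................═...
            ........................
            ........................
                                    
                                    
                                    
                                    


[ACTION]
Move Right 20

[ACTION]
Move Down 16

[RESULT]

.........~..═..........             
.......~~.~.═.........═             
......~~.~..═.........═             
......~.....═..........             
...~~~......═.........═             
.....~.~....═.........═             
.....~~.....═..........             
............═..........             
.....~......═..........             
.......................             
............═..........             
.......................             
..................@....             
                                    
                                    
                                    
                                    
                                    
                                    
                                    
                                    
                                    
                                    
                                    
                                    


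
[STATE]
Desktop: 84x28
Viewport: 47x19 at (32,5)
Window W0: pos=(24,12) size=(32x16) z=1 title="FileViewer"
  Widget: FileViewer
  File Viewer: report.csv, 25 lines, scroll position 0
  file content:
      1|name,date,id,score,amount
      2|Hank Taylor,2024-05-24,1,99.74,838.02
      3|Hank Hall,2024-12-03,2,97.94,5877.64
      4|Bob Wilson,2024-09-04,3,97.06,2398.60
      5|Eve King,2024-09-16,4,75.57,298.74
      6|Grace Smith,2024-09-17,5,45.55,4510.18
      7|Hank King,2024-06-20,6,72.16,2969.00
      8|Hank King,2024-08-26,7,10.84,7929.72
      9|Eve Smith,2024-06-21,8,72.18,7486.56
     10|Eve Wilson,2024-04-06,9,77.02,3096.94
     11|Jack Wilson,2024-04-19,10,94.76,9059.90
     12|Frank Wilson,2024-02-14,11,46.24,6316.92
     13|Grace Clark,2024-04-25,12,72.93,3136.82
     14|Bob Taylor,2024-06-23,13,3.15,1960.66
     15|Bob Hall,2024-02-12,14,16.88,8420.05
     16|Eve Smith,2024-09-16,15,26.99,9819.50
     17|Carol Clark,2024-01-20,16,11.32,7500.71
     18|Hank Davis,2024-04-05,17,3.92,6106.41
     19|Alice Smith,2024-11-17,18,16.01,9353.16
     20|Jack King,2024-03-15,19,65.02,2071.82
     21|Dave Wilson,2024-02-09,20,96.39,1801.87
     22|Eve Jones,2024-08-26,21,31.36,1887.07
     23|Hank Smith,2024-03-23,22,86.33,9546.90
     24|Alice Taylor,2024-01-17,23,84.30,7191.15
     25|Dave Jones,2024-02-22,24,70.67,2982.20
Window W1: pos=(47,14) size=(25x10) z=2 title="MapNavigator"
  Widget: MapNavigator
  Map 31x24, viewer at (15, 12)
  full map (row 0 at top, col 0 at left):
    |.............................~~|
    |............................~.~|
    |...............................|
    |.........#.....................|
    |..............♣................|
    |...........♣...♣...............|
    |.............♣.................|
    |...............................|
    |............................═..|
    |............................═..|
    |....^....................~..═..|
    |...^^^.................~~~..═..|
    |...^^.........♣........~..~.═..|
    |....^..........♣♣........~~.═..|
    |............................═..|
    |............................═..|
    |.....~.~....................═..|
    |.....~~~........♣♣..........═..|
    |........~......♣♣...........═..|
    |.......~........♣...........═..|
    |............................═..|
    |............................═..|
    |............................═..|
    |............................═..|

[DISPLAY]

                                               
                                               
                                               
                                               
                                               
                                               
                                               
━━━━━━━━━━━━━━━━━━━━━━━┓                       
ewer                   ┃                       
───────────────┏━━━━━━━━━━━━━━━━━━━━━━━┓       
te,id,score,amo┃ MapNavigator          ┃       
ylor,2024-05-24┠───────────────────────┨       
ll,2024-12-03,2┃.......................┃       
son,2024-09-04,┃^....................~.┃       
g,2024-09-16,4,┃^^.................~~~.┃       
mith,2024-09-17┃^.........♣@.......~..~┃       
ng,2024-06-20,6┃^..........♣♣........~~┃       
ng,2024-08-26,7┃.......................┃       
th,2024-06-21,8┗━━━━━━━━━━━━━━━━━━━━━━━┛       


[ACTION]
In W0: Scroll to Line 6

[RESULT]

                                               
                                               
                                               
                                               
                                               
                                               
                                               
━━━━━━━━━━━━━━━━━━━━━━━┓                       
ewer                   ┃                       
───────────────┏━━━━━━━━━━━━━━━━━━━━━━━┓       
mith,2024-09-17┃ MapNavigator          ┃       
ng,2024-06-20,6┠───────────────────────┨       
ng,2024-08-26,7┃.......................┃       
th,2024-06-21,8┃^....................~.┃       
son,2024-04-06,┃^^.................~~~.┃       
lson,2024-04-19┃^.........♣@.......~..~┃       
ilson,2024-02-1┃^..........♣♣........~~┃       
lark,2024-04-25┃.......................┃       
lor,2024-06-23,┗━━━━━━━━━━━━━━━━━━━━━━━┛       


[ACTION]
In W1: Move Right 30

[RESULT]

                                               
                                               
                                               
                                               
                                               
                                               
                                               
━━━━━━━━━━━━━━━━━━━━━━━┓                       
ewer                   ┃                       
───────────────┏━━━━━━━━━━━━━━━━━━━━━━━┓       
mith,2024-09-17┃ MapNavigator          ┃       
ng,2024-06-20,6┠───────────────────────┨       
ng,2024-08-26,7┃.........═..           ┃       
th,2024-06-21,8┃......~..═..           ┃       
son,2024-04-06,┃....~~~..═..           ┃       
lson,2024-04-19┃....~..~.═.@           ┃       
ilson,2024-02-1┃......~~.═..           ┃       
lark,2024-04-25┃.........═..           ┃       
lor,2024-06-23,┗━━━━━━━━━━━━━━━━━━━━━━━┛       


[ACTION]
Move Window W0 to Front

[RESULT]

                                               
                                               
                                               
                                               
                                               
                                               
                                               
━━━━━━━━━━━━━━━━━━━━━━━┓                       
ewer                   ┃                       
───────────────────────┨━━━━━━━━━━━━━━━┓       
mith,2024-09-17,5,45.5▲┃gator          ┃       
ng,2024-06-20,6,72.16,░┃───────────────┨       
ng,2024-08-26,7,10.84,░┃.═..           ┃       
th,2024-06-21,8,72.18,░┃.═..           ┃       
son,2024-04-06,9,77.02█┃.═..           ┃       
lson,2024-04-19,10,94.░┃.═.@           ┃       
ilson,2024-02-14,11,46░┃.═..           ┃       
lark,2024-04-25,12,72.░┃.═..           ┃       
lor,2024-06-23,13,3.15░┃━━━━━━━━━━━━━━━┛       


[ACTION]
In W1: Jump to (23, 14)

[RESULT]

                                               
                                               
                                               
                                               
                                               
                                               
                                               
━━━━━━━━━━━━━━━━━━━━━━━┓                       
ewer                   ┃                       
───────────────────────┨━━━━━━━━━━━━━━━┓       
mith,2024-09-17,5,45.5▲┃gator          ┃       
ng,2024-06-20,6,72.16,░┃───────────────┨       
ng,2024-08-26,7,10.84,░┃...~~~..═..    ┃       
th,2024-06-21,8,72.18,░┃...~..~.═..    ┃       
son,2024-04-06,9,77.02█┃.....~~.═..    ┃       
lson,2024-04-19,10,94.░┃...@....═..    ┃       
ilson,2024-02-14,11,46░┃........═..    ┃       
lark,2024-04-25,12,72.░┃........═..    ┃       
lor,2024-06-23,13,3.15░┃━━━━━━━━━━━━━━━┛       
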